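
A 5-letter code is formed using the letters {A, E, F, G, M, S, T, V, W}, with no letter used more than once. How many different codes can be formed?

15120

This is a permutation of 5 out of 9: P(9,5) = 9!/4!.
9 × 8 × 7 × 6 × 5 = 15120.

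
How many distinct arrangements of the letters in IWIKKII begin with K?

30

With the first slot taken by K, it remains to arrange the other 6 letters (IWIKII).
Those 6 letters have I appearing 4 times, giving (6)!/(4!) = 30.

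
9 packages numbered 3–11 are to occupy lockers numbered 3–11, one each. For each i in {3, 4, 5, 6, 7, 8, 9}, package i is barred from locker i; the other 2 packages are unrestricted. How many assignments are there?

Let Aᵢ (for 3 ≤ i ≤ 9) be the placements that put package i in its forbidden locker. Any j of these fix j positions, leaving (9−j)! ways to fill the rest, and there are C(7,j) ways to pick which j.
By inclusion–exclusion, the number of valid placements is Σ_{j=0}^{7} (−1)^j C(7,j)·(9−j)!.
Computing: 362880 − 282240 + 105840 − 25200 + 4200 − 504 + 42 − 2 = 165016.

165016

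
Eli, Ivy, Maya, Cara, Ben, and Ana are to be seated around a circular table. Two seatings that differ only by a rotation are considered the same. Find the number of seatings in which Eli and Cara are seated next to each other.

Treat {Eli, Cara} as one unit (2 internal orders) and seat the resulting 5 units around the table: (4)! circular arrangements.
So 2 × (4)! = 2 × 24 = 48.

48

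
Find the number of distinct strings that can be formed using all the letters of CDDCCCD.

CDDCCCD has 7 letters with C appearing 4 times and D appearing 3 times.
Dividing 7! = 5040 by 4!·3! = 144 for the repeated letters gives 35.

35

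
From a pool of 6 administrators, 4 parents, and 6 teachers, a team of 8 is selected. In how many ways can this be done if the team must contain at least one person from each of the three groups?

Total 8-person selections from all 16: C(16,8) = 12870.
Selections missing a whole group: no administrators → C(10,8) = 45; no parents → C(12,8) = 495; no teachers → C(10,8) = 45.
Add back selections omitting two groups (i.e. drawn from a single group): C(6,8) + C(4,8) + C(6,8) = 0.
By inclusion–exclusion: 12870 − 585 + 0 = 12285.

12285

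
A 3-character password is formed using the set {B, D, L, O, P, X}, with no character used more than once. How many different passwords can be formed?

With no repetition, fill the 3 characters in order: 6 choices, then 5, down to 4.
That product is 6 × 5 × 4 = 120.

120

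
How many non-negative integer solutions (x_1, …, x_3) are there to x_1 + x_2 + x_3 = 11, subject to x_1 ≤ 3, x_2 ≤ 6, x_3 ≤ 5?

By stars and bars, unrestricted non-negative solutions to x_1+…+x_3 = 11 number C(11+2,2) = 78.
Subtract solutions that violate a single cap (substitute x_i' = x_i − (cap_i+1)): x_1 ≥ 4 gives C(9,2) = 36; x_2 ≥ 7 gives C(6,2) = 15; x_3 ≥ 6 gives C(7,2) = 21. Together 72.
Add back pairs where two caps are both exceeded: 1 + 3 + 0 = 4.
By inclusion–exclusion the count is 78 − 72 + 4 = 10.

10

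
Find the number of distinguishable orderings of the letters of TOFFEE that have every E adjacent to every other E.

60

Treat the 2 copies of E as a single block. The multiset to arrange is then {EE, F, F, O, T}, 5 items in all.
That gives (5)!/(2!) = 60 arrangements.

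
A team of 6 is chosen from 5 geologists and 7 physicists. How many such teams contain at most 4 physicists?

812

Split by how many physicists are chosen (0 through 4).
Sum: C(7,0)·C(5,6) + C(7,1)·C(5,5) + C(7,2)·C(5,4) + C(7,3)·C(5,3) + C(7,4)·C(5,2) = 0 + 7 + 105 + 350 + 350 = 812.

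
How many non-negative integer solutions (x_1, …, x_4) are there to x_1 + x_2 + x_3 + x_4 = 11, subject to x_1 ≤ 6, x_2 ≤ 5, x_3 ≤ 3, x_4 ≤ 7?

138

By stars and bars, unrestricted non-negative solutions to x_1+…+x_4 = 11 number C(11+3,3) = 364.
Subtract solutions that violate a single cap (substitute x_i' = x_i − (cap_i+1)): x_1 ≥ 7 gives C(7,3) = 35; x_2 ≥ 6 gives C(8,3) = 56; x_3 ≥ 4 gives C(10,3) = 120; x_4 ≥ 8 gives C(6,3) = 20. Together 231.
Add back pairs where two caps are both exceeded: 0 + 1 + 0 + 4 + 0 + 0 = 5.
By inclusion–exclusion the count is 364 − 231 + 5 = 138.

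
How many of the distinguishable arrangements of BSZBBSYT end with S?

With the last slot taken by S, it remains to arrange the other 7 letters (BZBBSYT).
Those 7 letters have B appearing 3 times, giving (7)!/(3!) = 840.

840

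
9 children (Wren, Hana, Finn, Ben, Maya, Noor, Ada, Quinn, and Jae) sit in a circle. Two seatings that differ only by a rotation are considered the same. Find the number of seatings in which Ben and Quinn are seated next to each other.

10080

Glue Ben and Quinn into a block (2 internal orders). Seating 8 units around a circle gives (7)! arrangements.
So 2 × (7)! = 2 × 5040 = 10080.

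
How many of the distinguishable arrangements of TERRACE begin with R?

360

With the first slot taken by R, it remains to arrange the other 6 letters (TERACE).
Those 6 letters have E appearing twice, giving (6)!/(2!) = 360.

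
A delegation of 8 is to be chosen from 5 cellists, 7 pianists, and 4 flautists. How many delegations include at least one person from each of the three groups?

Total 8-person selections from all 16: C(16,8) = 12870.
Selections missing a whole group: no cellists → C(11,8) = 165; no pianists → C(9,8) = 9; no flautists → C(12,8) = 495.
Add back selections omitting two groups (i.e. drawn from a single group): C(5,8) + C(7,8) + C(4,8) = 0.
By inclusion–exclusion: 12870 − 669 + 0 = 12201.

12201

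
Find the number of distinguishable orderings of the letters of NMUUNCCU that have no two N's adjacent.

1260

Total arrangements of NMUUNCCU: 8!/(3!·2!·2!) = 1680.
Arrangements with the N's together: treat NN as one letter, giving (7)!/(3!·2!) = 420.
Hence 1680 − 420 = 1260.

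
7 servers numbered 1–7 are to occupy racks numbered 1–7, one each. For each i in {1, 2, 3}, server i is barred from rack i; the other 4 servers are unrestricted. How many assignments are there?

Let Aᵢ (for i ∈ {1, 2, 3}) be the placements that put server i in its forbidden rack. Any j of these fix j positions, leaving (7−j)! ways to fill the rest, and there are C(3,j) ways to pick which j.
By inclusion–exclusion, the number of valid placements is Σ_{j=0}^{3} (−1)^j C(3,j)·(7−j)!.
Computing: 5040 − 2160 + 360 − 24 = 3216.

3216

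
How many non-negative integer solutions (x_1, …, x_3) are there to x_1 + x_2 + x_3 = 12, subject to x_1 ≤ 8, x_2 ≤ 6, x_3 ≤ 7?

45

Without the upper bounds there are C(14,2) = 91 ways to split 12 among 3 variables.
Subtract solutions that violate a single cap (substitute x_i' = x_i − (cap_i+1)): x_1 ≥ 9 gives C(5,2) = 10; x_2 ≥ 7 gives C(7,2) = 21; x_3 ≥ 8 gives C(6,2) = 15. Together 46.
No two caps can be exceeded simultaneously, so the pair terms are all 0.
By inclusion–exclusion the count is 91 − 46 + 0 = 45.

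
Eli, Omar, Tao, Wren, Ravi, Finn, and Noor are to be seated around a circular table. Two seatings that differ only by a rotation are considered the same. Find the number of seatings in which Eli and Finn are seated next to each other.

Glue Eli and Finn into a block (2 internal orders). Seating 6 units around a circle gives (5)! arrangements.
So 2 × (5)! = 2 × 120 = 240.

240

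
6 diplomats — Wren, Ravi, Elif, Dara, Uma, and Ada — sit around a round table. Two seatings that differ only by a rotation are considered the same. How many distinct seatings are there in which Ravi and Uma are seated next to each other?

48

Glue Ravi and Uma into a block (2 internal orders). Seating 5 units around a circle gives (4)! arrangements.
So 2 × (4)! = 2 × 24 = 48.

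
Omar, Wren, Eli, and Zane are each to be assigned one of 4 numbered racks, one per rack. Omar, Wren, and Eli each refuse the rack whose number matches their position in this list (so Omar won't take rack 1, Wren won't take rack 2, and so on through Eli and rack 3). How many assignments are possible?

11

Let Aᵢ (for i ∈ {1, 2, 3}) be the placements that put person i in their forbidden rack. Any j of these fix j positions, leaving (4−j)! ways to fill the rest, and there are C(3,j) ways to pick which j.
By inclusion–exclusion, the number of valid placements is Σ_{j=0}^{3} (−1)^j C(3,j)·(4−j)!.
Computing: 24 − 18 + 6 − 1 = 11.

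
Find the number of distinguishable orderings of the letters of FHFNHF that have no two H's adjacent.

40

Total arrangements of FHFNHF: 6!/(3!·2!) = 60.
If the two H's are adjacent, glue them into one block, leaving 5 items to arrange: (5)!/(3!) = 20 ways.
Hence 60 − 20 = 40.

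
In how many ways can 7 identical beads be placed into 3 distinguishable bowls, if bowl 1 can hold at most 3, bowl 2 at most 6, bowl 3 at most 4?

By stars and bars, unrestricted non-negative solutions to x_1+…+x_3 = 7 number C(7+2,2) = 36.
Subtract solutions that violate a single cap (substitute x_i' = x_i − (cap_i+1)): x_1 ≥ 4 gives C(5,2) = 10; x_2 ≥ 7 gives C(2,2) = 1; x_3 ≥ 5 gives C(4,2) = 6. Together 17.
No two caps can be exceeded simultaneously, so the pair terms are all 0.
By inclusion–exclusion the count is 36 − 17 + 0 = 19.

19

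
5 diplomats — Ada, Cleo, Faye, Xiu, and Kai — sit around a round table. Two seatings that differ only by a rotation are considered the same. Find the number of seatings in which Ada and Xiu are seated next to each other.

12

Treat {Ada, Xiu} as one unit (2 internal orders) and seat the resulting 4 units around the table: (3)! circular arrangements.
So 2 × (3)! = 2 × 6 = 12.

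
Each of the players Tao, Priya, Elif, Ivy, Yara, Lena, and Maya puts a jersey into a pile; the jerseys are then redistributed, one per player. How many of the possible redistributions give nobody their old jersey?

1854

Count assignments avoiding every fixed point. For any j of the 7 players fixed to their old jersey, the other 7−j can be arranged in (7−j)! ways.
By inclusion–exclusion this is Σ_{j=0}^{7} (−1)^j C(7,j)·(7−j)!.
Computing: 5040 − 5040 + 2520 − 840 + 210 − 42 + 7 − 1 = 1854.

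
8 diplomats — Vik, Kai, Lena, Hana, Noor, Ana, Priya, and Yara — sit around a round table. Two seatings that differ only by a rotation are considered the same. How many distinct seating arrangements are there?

Seat Vik anywhere (absorbing the rotational symmetry), then permute the other 7: (7)! = 5040.

5040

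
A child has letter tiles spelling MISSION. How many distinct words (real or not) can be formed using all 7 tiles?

1260

The 7 letters of MISSION have repeats: I appearing twice and S appearing twice.
So there are 7! / (2!·2!) = 1260 distinguishable arrangements.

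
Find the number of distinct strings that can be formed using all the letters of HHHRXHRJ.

Letter multiplicities in HHHRXHRJ: H×4, J×1, R×2, X×1.
The number of distinct arrangements is 8!/(4!·2!) = 40320/48 = 840.

840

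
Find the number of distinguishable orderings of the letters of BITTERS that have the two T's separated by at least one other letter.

Total arrangements of BITTERS: 7!/(2!) = 2520.
If the two T's are adjacent, glue them into one block, leaving 6 items to arrange: (6)! = 720 ways.
Hence 2520 − 720 = 1800.

1800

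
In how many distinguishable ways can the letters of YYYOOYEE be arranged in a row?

Letter multiplicities in YYYOOYEE: E×2, O×2, Y×4.
Dividing 8! = 40320 by 4!·2!·2! = 96 for the repeated letters gives 420.

420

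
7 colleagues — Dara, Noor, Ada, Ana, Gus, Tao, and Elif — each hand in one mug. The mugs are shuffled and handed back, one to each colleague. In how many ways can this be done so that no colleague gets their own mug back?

Count assignments avoiding every fixed point. For any j of the 7 colleagues fixed to their own mug, the other 7−j can be arranged in (7−j)! ways.
By inclusion–exclusion this is Σ_{j=0}^{7} (−1)^j C(7,j)·(7−j)!.
Computing: 5040 − 5040 + 2520 − 840 + 210 − 42 + 7 − 1 = 1854.

1854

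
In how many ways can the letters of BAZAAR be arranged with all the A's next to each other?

Treat the 3 copies of A as a single block. The multiset to arrange is then {AAA, B, R, Z}, 4 items in all.
All 4 items are distinct, so there are (4)! = 24 arrangements.

24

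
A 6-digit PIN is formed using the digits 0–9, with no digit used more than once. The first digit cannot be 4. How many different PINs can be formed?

136080

The first digit has 10−1 = 9 choices (anything except 4).
The remaining 5 digits are filled from the other 9 symbols without repetition: 9 × 8 × 7 × 6 × 5 = 15120.
Total: 9 × 15120 = 136080.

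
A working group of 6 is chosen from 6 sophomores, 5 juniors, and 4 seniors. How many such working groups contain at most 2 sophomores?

Split by how many sophomores are chosen (0 through 2).
Sum: C(6,0)·C(9,6) + C(6,1)·C(9,5) + C(6,2)·C(9,4) = 84 + 756 + 1890 = 2730.

2730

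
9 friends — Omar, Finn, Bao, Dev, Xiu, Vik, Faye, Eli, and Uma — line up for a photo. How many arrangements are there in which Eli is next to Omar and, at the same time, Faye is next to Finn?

20160

Treat {Eli,Omar} as one block (2 orders) and {Faye,Finn} as another (2 orders).
That leaves 7 units to arrange: 2 × 2 × 7! = 4 × 5040 = 20160.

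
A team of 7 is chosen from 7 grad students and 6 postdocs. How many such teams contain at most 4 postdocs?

1583

Split by how many postdocs are chosen (0 through 4).
Sum: C(6,0)·C(7,7) + C(6,1)·C(7,6) + C(6,2)·C(7,5) + C(6,3)·C(7,4) + C(6,4)·C(7,3) = 1 + 42 + 315 + 700 + 525 = 1583.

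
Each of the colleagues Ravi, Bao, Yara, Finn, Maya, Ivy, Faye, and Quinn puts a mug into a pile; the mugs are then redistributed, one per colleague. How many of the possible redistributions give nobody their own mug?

This is the derangement count D_8: permutations of 8 items with no fixed point.
By inclusion–exclusion this is Σ_{j=0}^{8} (−1)^j C(8,j)·(8−j)!.
Computing: 40320 − 40320 + 20160 − 6720 + 1680 − 336 + 56 − 8 + 1 = 14833.

14833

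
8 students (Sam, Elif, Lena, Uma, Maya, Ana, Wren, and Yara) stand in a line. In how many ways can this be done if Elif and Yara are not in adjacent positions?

30240

There are 8! = 40320 arrangements in all. If Elif and Yara are adjacent, merging them into one block gives 2·(7)! = 10080 arrangements.
So 40320 − 10080 = 30240 arrangements keep them apart.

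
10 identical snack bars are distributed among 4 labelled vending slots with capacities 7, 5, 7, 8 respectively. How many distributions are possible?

227

Ignoring the caps, the number of non-negative solutions to x_1+…+x_4 = 10 is C(13,3) = 286.
Subtract solutions that violate a single cap (substitute x_i' = x_i − (cap_i+1)): x_1 ≥ 8 gives C(5,3) = 10; x_2 ≥ 6 gives C(7,3) = 35; x_3 ≥ 8 gives C(5,3) = 10; x_4 ≥ 9 gives C(4,3) = 4. Together 59.
No two caps can be exceeded simultaneously, so the pair terms are all 0.
By inclusion–exclusion the count is 286 − 59 + 0 = 227.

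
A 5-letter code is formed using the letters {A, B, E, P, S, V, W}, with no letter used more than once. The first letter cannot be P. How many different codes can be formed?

The first letter has 7−1 = 6 choices (anything except P).
The remaining 4 letters are filled from the other 6 symbols without repetition: 6 × 5 × 4 × 3 = 360.
Total: 6 × 360 = 2160.

2160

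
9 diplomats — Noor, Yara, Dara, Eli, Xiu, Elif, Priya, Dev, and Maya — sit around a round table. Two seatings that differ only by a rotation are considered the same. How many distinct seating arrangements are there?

40320

Seat Noor anywhere (absorbing the rotational symmetry), then permute the other 8: (8)! = 40320.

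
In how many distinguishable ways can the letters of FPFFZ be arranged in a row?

The 5 letters of FPFFZ have repeats: F appearing 3 times.
Dividing 5! = 120 by 3! = 6 for the repeated letters gives 20.

20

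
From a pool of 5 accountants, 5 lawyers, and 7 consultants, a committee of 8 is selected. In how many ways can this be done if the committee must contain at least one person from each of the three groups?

23275

Total 8-person selections from all 17: C(17,8) = 24310.
Selections missing a whole group: no accountants → C(12,8) = 495; no lawyers → C(12,8) = 495; no consultants → C(10,8) = 45.
Add back selections omitting two groups (i.e. drawn from a single group): C(5,8) + C(5,8) + C(7,8) = 0.
By inclusion–exclusion: 24310 − 1035 + 0 = 23275.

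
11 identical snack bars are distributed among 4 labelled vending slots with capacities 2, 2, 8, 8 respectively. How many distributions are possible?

70

By stars and bars, unrestricted non-negative solutions to x_1+…+x_4 = 11 number C(11+3,3) = 364.
Subtract solutions that violate a single cap (substitute x_i' = x_i − (cap_i+1)): x_1 ≥ 3 gives C(11,3) = 165; x_2 ≥ 3 gives C(11,3) = 165; x_3 ≥ 9 gives C(5,3) = 10; x_4 ≥ 9 gives C(5,3) = 10. Together 350.
Add back pairs where two caps are both exceeded: 56 + 0 + 0 + 0 + 0 + 0 = 56.
By inclusion–exclusion the count is 364 − 350 + 56 = 70.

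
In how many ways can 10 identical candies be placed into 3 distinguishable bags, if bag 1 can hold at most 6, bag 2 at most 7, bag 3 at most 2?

Ignoring the caps, the number of non-negative solutions to x_1+…+x_3 = 10 is C(12,2) = 66.
Subtract solutions that violate a single cap (substitute x_i' = x_i − (cap_i+1)): x_1 ≥ 7 gives C(5,2) = 10; x_2 ≥ 8 gives C(4,2) = 6; x_3 ≥ 3 gives C(9,2) = 36. Together 52.
Add back pairs where two caps are both exceeded: 0 + 1 + 0 = 1.
By inclusion–exclusion the count is 66 − 52 + 1 = 15.

15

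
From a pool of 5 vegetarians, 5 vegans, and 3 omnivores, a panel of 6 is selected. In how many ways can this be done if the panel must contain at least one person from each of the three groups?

1450

Total 6-person selections from all 13: C(13,6) = 1716.
Selections missing a whole group: no vegetarians → C(8,6) = 28; no vegans → C(8,6) = 28; no omnivores → C(10,6) = 210.
Add back selections omitting two groups (i.e. drawn from a single group): C(5,6) + C(5,6) + C(3,6) = 0.
By inclusion–exclusion: 1716 − 266 + 0 = 1450.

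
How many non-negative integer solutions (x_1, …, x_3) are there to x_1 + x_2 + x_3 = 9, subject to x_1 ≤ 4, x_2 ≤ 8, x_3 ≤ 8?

By stars and bars, unrestricted non-negative solutions to x_1+…+x_3 = 9 number C(9+2,2) = 55.
Subtract solutions that violate a single cap (substitute x_i' = x_i − (cap_i+1)): x_1 ≥ 5 gives C(6,2) = 15; x_2 ≥ 9 gives C(2,2) = 1; x_3 ≥ 9 gives C(2,2) = 1. Together 17.
No two caps can be exceeded simultaneously, so the pair terms are all 0.
By inclusion–exclusion the count is 55 − 17 + 0 = 38.

38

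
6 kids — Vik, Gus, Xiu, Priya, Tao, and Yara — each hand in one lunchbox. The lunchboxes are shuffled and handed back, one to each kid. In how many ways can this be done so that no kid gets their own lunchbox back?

Count assignments avoiding every fixed point. For any j of the 6 kids fixed to their own lunchbox, the other 6−j can be arranged in (6−j)! ways.
By inclusion–exclusion this is Σ_{j=0}^{6} (−1)^j C(6,j)·(6−j)!.
Computing: 720 − 720 + 360 − 120 + 30 − 6 + 1 = 265.

265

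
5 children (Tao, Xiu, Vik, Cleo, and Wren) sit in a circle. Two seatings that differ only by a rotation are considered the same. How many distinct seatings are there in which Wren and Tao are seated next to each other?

Treat {Wren, Tao} as one unit (2 internal orders) and seat the resulting 4 units around the table: (3)! circular arrangements.
So 2 × (3)! = 2 × 6 = 12.

12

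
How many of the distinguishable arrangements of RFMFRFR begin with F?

With the first slot taken by F, it remains to arrange the other 6 letters (RMFRFR).
Those 6 letters have F appearing twice and R appearing 3 times, giving (6)!/(3!·2!) = 60.

60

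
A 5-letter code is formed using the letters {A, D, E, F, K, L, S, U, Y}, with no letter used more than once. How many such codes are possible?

This is a permutation of 5 out of 9: P(9,5) = 9!/4!.
9 × 8 × 7 × 6 × 5 = 15120.

15120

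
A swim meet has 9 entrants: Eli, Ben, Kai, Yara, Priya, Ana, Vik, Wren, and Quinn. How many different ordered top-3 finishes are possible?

There are 9 choices for 1st place, 8 for 2nd, and 7 for 3rd.
That gives 9 × 8 × 7 = 504.

504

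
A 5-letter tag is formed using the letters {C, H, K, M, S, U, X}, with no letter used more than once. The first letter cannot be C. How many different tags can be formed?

2160

The first letter has 7−1 = 6 choices (anything except C).
The remaining 4 letters are filled from the other 6 symbols without repetition: 6 × 5 × 4 × 3 = 360.
Total: 6 × 360 = 2160.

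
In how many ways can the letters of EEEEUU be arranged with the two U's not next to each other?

10

There are 6!/(4!·2!) = 15 arrangements of EEEEUU in total.
If the two U's are adjacent, glue them into one block, leaving 5 items to arrange: (5)!/(4!) = 5 ways.
Hence 15 − 5 = 10.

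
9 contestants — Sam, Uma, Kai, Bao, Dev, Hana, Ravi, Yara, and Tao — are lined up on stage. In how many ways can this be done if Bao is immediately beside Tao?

Treat {Bao, Tao} as a single unit. There are 8 units to order, and the pair itself can be ordered 2 ways.
So the count is 2·(8)! = 80640.

80640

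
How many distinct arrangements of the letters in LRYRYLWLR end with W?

Fix W in the last position and arrange the remaining 8 letters.
Those 8 letters have L appearing 3 times, R appearing 3 times, and Y appearing twice, giving (8)!/(3!·3!·2!) = 560.

560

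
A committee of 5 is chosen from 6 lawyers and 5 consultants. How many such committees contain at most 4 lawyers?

Split by how many lawyers are chosen (0 through 4).
Sum: C(6,0)·C(5,5) + C(6,1)·C(5,4) + C(6,2)·C(5,3) + C(6,3)·C(5,2) + C(6,4)·C(5,1) = 1 + 30 + 150 + 200 + 75 = 456.

456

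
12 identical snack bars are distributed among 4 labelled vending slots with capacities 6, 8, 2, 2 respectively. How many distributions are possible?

45

Without the upper bounds there are C(15,3) = 455 ways to split 12 among 4 vending slots.
Subtract solutions that violate a single cap (substitute x_i' = x_i − (cap_i+1)): x_1 ≥ 7 gives C(8,3) = 56; x_2 ≥ 9 gives C(6,3) = 20; x_3 ≥ 3 gives C(12,3) = 220; x_4 ≥ 3 gives C(12,3) = 220. Together 516.
Add back pairs where two caps are both exceeded: 0 + 10 + 10 + 1 + 1 + 84 = 106.
By inclusion–exclusion the count is 455 − 516 + 106 = 45.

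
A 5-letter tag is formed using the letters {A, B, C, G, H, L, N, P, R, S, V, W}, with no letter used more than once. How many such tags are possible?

95040

This is a permutation of 5 out of 12: P(12,5) = 12!/7!.
That product is 12 × 11 × 10 × 9 × 8 = 95040.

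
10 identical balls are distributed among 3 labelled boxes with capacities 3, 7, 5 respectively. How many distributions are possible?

By stars and bars, unrestricted non-negative solutions to x_1+…+x_3 = 10 number C(10+2,2) = 66.
Subtract solutions that violate a single cap (substitute x_i' = x_i − (cap_i+1)): x_1 ≥ 4 gives C(8,2) = 28; x_2 ≥ 8 gives C(4,2) = 6; x_3 ≥ 6 gives C(6,2) = 15. Together 49.
Add back pairs where two caps are both exceeded: 0 + 1 + 0 = 1.
By inclusion–exclusion the count is 66 − 49 + 1 = 18.

18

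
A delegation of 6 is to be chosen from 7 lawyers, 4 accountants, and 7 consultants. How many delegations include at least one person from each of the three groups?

With no constraint there are C(18,6) = 18564 possible selections.
Subtract selections that omit an entire group: no lawyers → C(11,6) = 462; no accountants → C(14,6) = 3003; no consultants → C(11,6) = 462.
Add back selections omitting two groups (i.e. drawn from a single group): C(7,6) + C(4,6) + C(7,6) = 14.
By inclusion–exclusion: 18564 − 3927 + 14 = 14651.

14651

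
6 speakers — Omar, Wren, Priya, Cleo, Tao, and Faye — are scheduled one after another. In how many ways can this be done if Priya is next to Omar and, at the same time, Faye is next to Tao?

96

Treat {Priya,Omar} as one block (2 orders) and {Faye,Tao} as another (2 orders).
That leaves 4 units to arrange: 2 × 2 × 4! = 4 × 24 = 96.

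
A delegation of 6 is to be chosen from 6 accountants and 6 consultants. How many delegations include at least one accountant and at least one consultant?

Total 6-person selections from all 12: C(12,6) = 924.
Subtract selections that omit an entire group: no accountants → C(6,6) = 1; no consultants → C(6,6) = 1.
Both groups omitted at once is impossible, so 924 − 2 = 922.

922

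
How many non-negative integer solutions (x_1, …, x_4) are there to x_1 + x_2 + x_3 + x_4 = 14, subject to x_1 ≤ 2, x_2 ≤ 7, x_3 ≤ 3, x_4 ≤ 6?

By stars and bars, unrestricted non-negative solutions to x_1+…+x_4 = 14 number C(14+3,3) = 680.
Subtract solutions that violate a single cap (substitute x_i' = x_i − (cap_i+1)): x_1 ≥ 3 gives C(14,3) = 364; x_2 ≥ 8 gives C(9,3) = 84; x_3 ≥ 4 gives C(13,3) = 286; x_4 ≥ 7 gives C(10,3) = 120. Together 854.
Add back pairs where two caps are both exceeded: 20 + 120 + 35 + 10 + 0 + 20 = 205.
Subtract triples: 0 + 0 + 1 + 0 = 1.
By inclusion–exclusion the count is 680 − 854 + 205 − 1 = 30.

30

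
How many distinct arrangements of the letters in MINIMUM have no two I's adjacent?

300

There are 7!/(3!·2!) = 420 arrangements of MINIMUM in total.
Arrangements with the I's together: treat II as one letter, giving (6)!/(3!) = 120.
Subtracting, 420 − 120 = 300 arrangements keep the I's apart.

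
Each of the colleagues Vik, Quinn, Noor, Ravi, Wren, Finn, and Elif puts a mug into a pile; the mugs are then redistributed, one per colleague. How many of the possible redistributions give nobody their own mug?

Count assignments avoiding every fixed point. For any j of the 7 colleagues fixed to their own mug, the other 7−j can be arranged in (7−j)! ways.
By inclusion–exclusion this is Σ_{j=0}^{7} (−1)^j C(7,j)·(7−j)!.
Computing: 5040 − 5040 + 2520 − 840 + 210 − 42 + 7 − 1 = 1854.

1854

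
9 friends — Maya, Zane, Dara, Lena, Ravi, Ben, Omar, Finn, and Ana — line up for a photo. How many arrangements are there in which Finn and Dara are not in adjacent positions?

Of the 9! = 362880 arrangements, those with Finn and Dara adjacent number 2 × 8! = 80640 (treat the pair as a block with 2 internal orders).
Complementary counting: 362880 − 80640 = 282240.

282240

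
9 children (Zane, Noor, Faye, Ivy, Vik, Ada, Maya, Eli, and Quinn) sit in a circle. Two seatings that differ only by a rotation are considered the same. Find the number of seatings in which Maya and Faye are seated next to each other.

Glue Maya and Faye into a block (2 internal orders). Seating 8 units around a circle gives (7)! arrangements.
So 2 × (7)! = 2 × 5040 = 10080.

10080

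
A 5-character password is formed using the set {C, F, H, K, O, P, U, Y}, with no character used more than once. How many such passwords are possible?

This is a permutation of 5 out of 8: P(8,5) = 8!/3!.
That product is 8 × 7 × 6 × 5 × 4 = 6720.

6720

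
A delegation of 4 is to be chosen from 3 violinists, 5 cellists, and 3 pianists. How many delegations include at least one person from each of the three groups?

180

Total 4-person selections from all 11: C(11,4) = 330.
Subtract selections that omit an entire group: no violinists → C(8,4) = 70; no cellists → C(6,4) = 15; no pianists → C(8,4) = 70.
Add back selections omitting two groups (i.e. drawn from a single group): C(3,4) + C(5,4) + C(3,4) = 5.
By inclusion–exclusion: 330 − 155 + 5 = 180.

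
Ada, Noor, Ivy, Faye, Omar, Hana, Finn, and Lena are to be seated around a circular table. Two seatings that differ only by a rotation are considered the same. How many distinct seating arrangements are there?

5040

Around a circle, 8 distinct people have 8!/8 = (7)! = 5040 rotationally distinct seatings.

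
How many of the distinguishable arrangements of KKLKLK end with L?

With the last slot taken by L, it remains to arrange the other 5 letters (KKKLK).
Those 5 letters have K appearing 4 times, giving (5)!/(4!) = 5.

5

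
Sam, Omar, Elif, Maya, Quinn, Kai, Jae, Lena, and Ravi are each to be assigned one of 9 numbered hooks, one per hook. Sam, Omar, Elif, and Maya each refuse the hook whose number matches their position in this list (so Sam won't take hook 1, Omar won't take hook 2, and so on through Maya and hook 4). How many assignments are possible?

Let Aᵢ (for 1 ≤ i ≤ 4) be the placements that put person i in their forbidden hook. Any j of these fix j positions, leaving (9−j)! ways to fill the rest, and there are C(4,j) ways to pick which j.
By inclusion–exclusion, the number of valid placements is Σ_{j=0}^{4} (−1)^j C(4,j)·(9−j)!.
Computing: 362880 − 161280 + 30240 − 2880 + 120 = 229080.

229080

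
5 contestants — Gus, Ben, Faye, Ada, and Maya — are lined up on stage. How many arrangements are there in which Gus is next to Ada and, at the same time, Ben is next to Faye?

Treat {Gus,Ada} as one block (2 orders) and {Ben,Faye} as another (2 orders).
That leaves 3 units to arrange: 2 × 2 × 3! = 4 × 6 = 24.

24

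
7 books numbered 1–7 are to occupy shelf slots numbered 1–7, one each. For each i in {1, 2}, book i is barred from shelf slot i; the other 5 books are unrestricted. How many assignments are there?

Let Aᵢ (for i ∈ {1, 2}) be the placements that put book i in its forbidden shelf slot. Any j of these fix j positions, leaving (7−j)! ways to fill the rest, and there are C(2,j) ways to pick which j.
By inclusion–exclusion, the number of valid placements is Σ_{j=0}^{2} (−1)^j C(2,j)·(7−j)!.
Computing: 5040 − 1440 + 120 = 3720.

3720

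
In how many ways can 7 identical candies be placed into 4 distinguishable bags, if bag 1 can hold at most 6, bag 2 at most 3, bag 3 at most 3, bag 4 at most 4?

Without the upper bounds there are C(10,3) = 120 ways to split 7 among 4 bags.
Subtract solutions that violate a single cap (substitute x_i' = x_i − (cap_i+1)): x_1 ≥ 7 gives C(3,3) = 1; x_2 ≥ 4 gives C(6,3) = 20; x_3 ≥ 4 gives C(6,3) = 20; x_4 ≥ 5 gives C(5,3) = 10. Together 51.
No two caps can be exceeded simultaneously, so the pair terms are all 0.
By inclusion–exclusion the count is 120 − 51 + 0 = 69.

69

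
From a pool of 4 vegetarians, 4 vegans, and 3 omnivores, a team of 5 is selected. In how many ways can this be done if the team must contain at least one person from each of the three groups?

Total 5-person selections from all 11: C(11,5) = 462.
Selections missing a whole group: no vegetarians → C(7,5) = 21; no vegans → C(7,5) = 21; no omnivores → C(8,5) = 56.
Add back selections omitting two groups (i.e. drawn from a single group): C(4,5) + C(4,5) + C(3,5) = 0.
By inclusion–exclusion: 462 − 98 + 0 = 364.

364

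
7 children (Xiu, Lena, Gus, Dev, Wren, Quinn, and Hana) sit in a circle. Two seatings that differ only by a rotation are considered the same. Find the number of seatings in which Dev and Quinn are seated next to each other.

Glue Dev and Quinn into a block (2 internal orders). Seating 6 units around a circle gives (5)! arrangements.
So 2 × (5)! = 2 × 120 = 240.

240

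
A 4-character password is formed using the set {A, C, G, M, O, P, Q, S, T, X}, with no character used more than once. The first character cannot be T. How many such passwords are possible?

The first character has 10−1 = 9 choices (anything except T).
The remaining 3 characters are filled from the other 9 symbols without repetition: 9 × 8 × 7 = 504.
Total: 9 × 504 = 4536.

4536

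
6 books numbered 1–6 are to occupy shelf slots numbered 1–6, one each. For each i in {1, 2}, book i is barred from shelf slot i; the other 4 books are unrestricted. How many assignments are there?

504

Let Aᵢ (for i ∈ {1, 2}) be the placements that put book i in its forbidden shelf slot. Any j of these fix j positions, leaving (6−j)! ways to fill the rest, and there are C(2,j) ways to pick which j.
By inclusion–exclusion, the number of valid placements is Σ_{j=0}^{2} (−1)^j C(2,j)·(6−j)!.
Computing: 720 − 240 + 24 = 504.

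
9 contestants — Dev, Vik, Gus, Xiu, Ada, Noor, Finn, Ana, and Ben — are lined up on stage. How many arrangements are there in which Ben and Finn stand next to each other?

80640

Glue Ben and Finn into one block (2 internal orders), leaving 8 units to arrange in a row.
That gives 2 × 8! = 2 × 40320 = 80640.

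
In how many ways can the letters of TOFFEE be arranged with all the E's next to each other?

Treat the 2 copies of E as a single block. The multiset to arrange is then {EE, F, F, O, T}, 5 items in all.
That gives (5)!/(2!) = 60 arrangements.

60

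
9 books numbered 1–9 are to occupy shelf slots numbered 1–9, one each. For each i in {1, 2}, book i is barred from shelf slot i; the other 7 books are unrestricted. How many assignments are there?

287280

Let Aᵢ (for i ∈ {1, 2}) be the placements that put book i in its forbidden shelf slot. Any j of these fix j positions, leaving (9−j)! ways to fill the rest, and there are C(2,j) ways to pick which j.
By inclusion–exclusion, the number of valid placements is Σ_{j=0}^{2} (−1)^j C(2,j)·(9−j)!.
Computing: 362880 − 80640 + 5040 = 287280.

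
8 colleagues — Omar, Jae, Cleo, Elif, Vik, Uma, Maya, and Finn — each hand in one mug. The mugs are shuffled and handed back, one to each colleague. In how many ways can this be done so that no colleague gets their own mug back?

14833

This is the derangement count D_8: permutations of 8 items with no fixed point.
By inclusion–exclusion this is Σ_{j=0}^{8} (−1)^j C(8,j)·(8−j)!.
Computing: 40320 − 40320 + 20160 − 6720 + 1680 − 336 + 56 − 8 + 1 = 14833.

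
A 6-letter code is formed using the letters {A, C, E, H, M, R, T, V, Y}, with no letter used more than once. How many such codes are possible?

With no repetition, fill the 6 letters in order: 9 choices, then 8, down to 4.
9 × 8 × 7 × 6 × 5 × 4 = 60480.

60480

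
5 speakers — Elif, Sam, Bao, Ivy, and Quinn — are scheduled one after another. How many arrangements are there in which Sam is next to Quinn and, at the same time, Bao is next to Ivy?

Treat {Sam,Quinn} as one block (2 orders) and {Bao,Ivy} as another (2 orders).
That leaves 3 units to arrange: 2 × 2 × 3! = 4 × 6 = 24.

24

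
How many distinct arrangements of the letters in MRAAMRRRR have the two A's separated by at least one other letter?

Total arrangements of MRAAMRRRR: 9!/(5!·2!·2!) = 756.
If the two A's are adjacent, glue them into one block, leaving 8 items to arrange: (8)!/(5!·2!) = 168 ways.
Hence 756 − 168 = 588.

588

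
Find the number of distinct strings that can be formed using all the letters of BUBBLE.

BUBBLE has 6 letters with B appearing 3 times.
The number of distinct arrangements is 6!/(3!) = 720/6 = 120.

120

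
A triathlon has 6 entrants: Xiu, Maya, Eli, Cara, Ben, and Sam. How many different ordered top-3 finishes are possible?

120

This is an ordered selection of 3 from 6: P(6,3).
That gives 6 × 5 × 4 = 120.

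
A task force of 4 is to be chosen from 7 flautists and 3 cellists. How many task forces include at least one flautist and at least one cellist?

175

Total 4-person selections from all 10: C(10,4) = 210.
Selections missing a whole group: no flautists → C(3,4) = 0; no cellists → C(7,4) = 35.
Both groups omitted at once is impossible, so 210 − 35 = 175.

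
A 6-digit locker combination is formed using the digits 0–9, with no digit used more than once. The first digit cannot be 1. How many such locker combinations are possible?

The first digit has 10−1 = 9 choices (anything except 1).
The remaining 5 digits are filled from the other 9 symbols without repetition: 9 × 8 × 7 × 6 × 5 = 15120.
Total: 9 × 15120 = 136080.

136080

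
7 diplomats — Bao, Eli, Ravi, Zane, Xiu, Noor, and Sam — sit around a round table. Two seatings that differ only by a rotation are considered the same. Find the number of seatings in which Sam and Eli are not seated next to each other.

480

Without the restriction there are (6)! = 720 seatings.
Seatings with Sam beside Eli: treat them as a block with 2 internal orders, giving 2 × (5)! = 240.
Subtracting, 720 − 240 = 480.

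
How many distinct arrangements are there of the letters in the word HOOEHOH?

140

HOOEHOH has 7 letters with H appearing 3 times and O appearing 3 times.
The number of distinct arrangements is 7!/(3!·3!) = 5040/36 = 140.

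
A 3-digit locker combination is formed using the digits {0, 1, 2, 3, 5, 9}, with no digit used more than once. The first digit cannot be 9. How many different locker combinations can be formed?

The first digit has 6−1 = 5 choices (anything except 9).
The remaining 2 digits are filled from the other 5 symbols without repetition: 5 × 4 = 20.
Total: 5 × 20 = 100.

100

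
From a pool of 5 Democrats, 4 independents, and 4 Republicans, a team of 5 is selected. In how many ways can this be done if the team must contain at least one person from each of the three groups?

980

Total 5-person selections from all 13: C(13,5) = 1287.
Selections missing a whole group: no Democrats → C(8,5) = 56; no independents → C(9,5) = 126; no Republicans → C(9,5) = 126.
Add back selections omitting two groups (i.e. drawn from a single group): C(5,5) + C(4,5) + C(4,5) = 1.
By inclusion–exclusion: 1287 − 308 + 1 = 980.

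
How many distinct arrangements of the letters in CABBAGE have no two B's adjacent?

900

Total arrangements of CABBAGE: 7!/(2!·2!) = 1260.
If the two B's are adjacent, glue them into one block, leaving 6 items to arrange: (6)!/(2!) = 360 ways.
Hence 1260 − 360 = 900.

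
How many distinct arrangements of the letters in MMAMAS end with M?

30

Fix M in the last position and arrange the remaining 5 letters.
Those 5 letters have A appearing twice and M appearing twice, giving (5)!/(2!·2!) = 30.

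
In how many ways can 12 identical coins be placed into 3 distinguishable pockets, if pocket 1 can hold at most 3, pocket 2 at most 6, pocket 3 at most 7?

Without the upper bounds there are C(14,2) = 91 ways to split 12 among 3 pockets.
Subtract solutions that violate a single cap (substitute x_i' = x_i − (cap_i+1)): x_1 ≥ 4 gives C(10,2) = 45; x_2 ≥ 7 gives C(7,2) = 21; x_3 ≥ 8 gives C(6,2) = 15. Together 81.
Add back pairs where two caps are both exceeded: 3 + 1 + 0 = 4.
By inclusion–exclusion the count is 91 − 81 + 4 = 14.

14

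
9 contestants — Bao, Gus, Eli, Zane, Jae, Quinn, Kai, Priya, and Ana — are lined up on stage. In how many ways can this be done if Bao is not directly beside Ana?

Of the 9! = 362880 arrangements, those with Bao and Ana adjacent number 2 × 8! = 80640 (treat the pair as a block with 2 internal orders).
So 362880 − 80640 = 282240 arrangements keep them apart.

282240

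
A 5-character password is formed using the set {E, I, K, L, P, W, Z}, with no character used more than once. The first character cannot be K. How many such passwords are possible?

The first character has 7−1 = 6 choices (anything except K).
The remaining 4 characters are filled from the other 6 symbols without repetition: 6 × 5 × 4 × 3 = 360.
Total: 6 × 360 = 2160.

2160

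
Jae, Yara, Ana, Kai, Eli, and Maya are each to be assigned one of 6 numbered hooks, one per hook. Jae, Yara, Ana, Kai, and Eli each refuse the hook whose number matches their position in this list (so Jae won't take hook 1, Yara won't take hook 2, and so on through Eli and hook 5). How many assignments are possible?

Let Aᵢ (for 1 ≤ i ≤ 5) be the placements that put person i in their forbidden hook. Any j of these fix j positions, leaving (6−j)! ways to fill the rest, and there are C(5,j) ways to pick which j.
By inclusion–exclusion, the number of valid placements is Σ_{j=0}^{5} (−1)^j C(5,j)·(6−j)!.
Computing: 720 − 600 + 240 − 60 + 10 − 1 = 309.

309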